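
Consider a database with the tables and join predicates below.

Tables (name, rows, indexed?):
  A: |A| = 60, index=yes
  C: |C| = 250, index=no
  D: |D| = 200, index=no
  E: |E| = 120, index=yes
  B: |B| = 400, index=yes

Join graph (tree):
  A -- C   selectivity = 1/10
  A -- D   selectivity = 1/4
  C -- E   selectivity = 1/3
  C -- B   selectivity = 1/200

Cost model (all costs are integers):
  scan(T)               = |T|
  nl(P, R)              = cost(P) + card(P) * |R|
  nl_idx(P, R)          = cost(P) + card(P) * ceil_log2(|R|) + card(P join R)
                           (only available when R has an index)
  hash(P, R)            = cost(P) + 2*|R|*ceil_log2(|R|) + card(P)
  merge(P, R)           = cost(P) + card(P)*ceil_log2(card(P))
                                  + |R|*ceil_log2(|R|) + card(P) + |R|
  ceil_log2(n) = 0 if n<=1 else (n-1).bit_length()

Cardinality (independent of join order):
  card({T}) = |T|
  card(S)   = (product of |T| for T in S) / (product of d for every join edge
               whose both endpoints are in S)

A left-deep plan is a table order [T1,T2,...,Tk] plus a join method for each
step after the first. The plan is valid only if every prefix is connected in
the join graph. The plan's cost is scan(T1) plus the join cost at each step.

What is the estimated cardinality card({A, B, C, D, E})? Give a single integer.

Tables in S: A(60), B(400), C(250), D(200), E(120)
Edges inside S: A-C(d=10), A-D(d=4), C-E(d=3), C-B(d=200)
numerator = 60 * 400 * 250 * 200 * 120 = 144000000000
denominator = 10 * 4 * 3 * 200 = 24000
card(S) = 144000000000 / 24000 = 6000000

6000000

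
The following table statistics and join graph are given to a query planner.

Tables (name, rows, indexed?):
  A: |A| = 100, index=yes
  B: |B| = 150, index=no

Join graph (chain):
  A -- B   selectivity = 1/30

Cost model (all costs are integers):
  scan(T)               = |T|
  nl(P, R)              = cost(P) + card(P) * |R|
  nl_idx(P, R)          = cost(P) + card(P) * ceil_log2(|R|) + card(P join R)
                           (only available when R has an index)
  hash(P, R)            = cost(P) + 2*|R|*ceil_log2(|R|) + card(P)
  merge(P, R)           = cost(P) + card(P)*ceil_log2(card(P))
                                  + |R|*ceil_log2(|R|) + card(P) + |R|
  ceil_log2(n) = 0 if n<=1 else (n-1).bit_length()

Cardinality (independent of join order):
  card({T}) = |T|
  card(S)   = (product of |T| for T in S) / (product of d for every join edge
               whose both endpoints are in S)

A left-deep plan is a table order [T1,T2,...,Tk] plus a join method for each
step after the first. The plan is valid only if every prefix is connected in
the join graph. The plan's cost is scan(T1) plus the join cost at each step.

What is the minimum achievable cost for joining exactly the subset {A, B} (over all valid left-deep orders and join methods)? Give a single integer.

1700

Selinger DP over subsets of {A,B}:
  {A}: scan cost=100, card=100
  {B}: scan cost=150, card=150
  {AB}: card=500; try (A,hash)→1700, (A,nl_idx)→1700, (B,merge)→2250, (A,merge)→2300, (B,hash)→2600, (B,nl)→15100 …(+1); best=1700 via (A,hash)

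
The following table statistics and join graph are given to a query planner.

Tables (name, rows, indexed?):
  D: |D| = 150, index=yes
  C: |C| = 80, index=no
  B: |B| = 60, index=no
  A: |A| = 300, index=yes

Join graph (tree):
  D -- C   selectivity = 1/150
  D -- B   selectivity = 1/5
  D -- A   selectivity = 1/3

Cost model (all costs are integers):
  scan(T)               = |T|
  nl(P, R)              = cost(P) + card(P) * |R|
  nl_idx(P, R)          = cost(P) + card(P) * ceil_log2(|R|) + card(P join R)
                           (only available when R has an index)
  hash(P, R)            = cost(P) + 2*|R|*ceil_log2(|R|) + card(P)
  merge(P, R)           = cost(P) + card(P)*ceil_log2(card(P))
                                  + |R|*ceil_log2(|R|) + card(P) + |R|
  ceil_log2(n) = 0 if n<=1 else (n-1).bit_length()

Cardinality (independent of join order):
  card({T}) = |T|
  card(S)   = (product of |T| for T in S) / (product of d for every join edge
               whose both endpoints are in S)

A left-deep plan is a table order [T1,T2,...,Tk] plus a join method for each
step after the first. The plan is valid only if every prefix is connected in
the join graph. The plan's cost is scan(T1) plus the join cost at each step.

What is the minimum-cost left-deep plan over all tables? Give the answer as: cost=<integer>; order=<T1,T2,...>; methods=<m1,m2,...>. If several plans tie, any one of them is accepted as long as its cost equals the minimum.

cost=7960; order=C,D,B,A; methods=nl_idx,hash,hash

Selinger DP (subsets sized 1..n):
  {D}: scan cost=150, card=150
  {C}: scan cost=80, card=80
  {B}: scan cost=60, card=60
  {A}: scan cost=300, card=300
  {CD}: card=80; try (D,nl_idx)→800, (C,hash)→1420, (D,merge)→2070, (C,merge)→2140, (D,hash)→2560, (D,nl)→12080 …(+1); best=800 via (D,nl_idx)
  {BD}: card=1800; try (B,hash)→1020, (D,merge)→1830, (B,merge)→1920, (D,nl_idx)→2340, (D,hash)→2520, (D,nl)→9060 …(+1); best=1020 via (B,hash)
  {AD}: card=15000; try (D,hash)→3000, (A,merge)→4500, (D,merge)→4650, (A,hash)→5700, (A,nl_idx)→16500, (D,nl_idx)→17700 …(+2); best=3000 via (D,hash)
  {BCD}: card=960; try (B,hash)→1600, (B,merge)→1860, (C,hash)→3940, (B,nl)→5600, (C,merge)→23260, (C,nl)→145020; best=1600 via (B,hash)
  {ACD}: card=8000; try (A,merge)→4440, (A,hash)→6280, (A,nl_idx)→9520, (C,hash)→19120, (A,nl)→24800, (C,merge)→228640 …(+1); best=4440 via (A,merge)
  {ABD}: card=180000; try (A,hash)→8220, (B,hash)→18720, (A,merge)→25620, (A,nl_idx)→197220, (B,merge)→228420, (A,nl)→541020 …(+1); best=8220 via (A,hash)
  {ABCD}: card=96000; try (A,hash)→7960, (B,hash)→13160, (A,merge)→15160, (A,nl_idx)→106240, (B,merge)→116860, (C,hash)→189340 …(+4); best=7960 via (A,hash)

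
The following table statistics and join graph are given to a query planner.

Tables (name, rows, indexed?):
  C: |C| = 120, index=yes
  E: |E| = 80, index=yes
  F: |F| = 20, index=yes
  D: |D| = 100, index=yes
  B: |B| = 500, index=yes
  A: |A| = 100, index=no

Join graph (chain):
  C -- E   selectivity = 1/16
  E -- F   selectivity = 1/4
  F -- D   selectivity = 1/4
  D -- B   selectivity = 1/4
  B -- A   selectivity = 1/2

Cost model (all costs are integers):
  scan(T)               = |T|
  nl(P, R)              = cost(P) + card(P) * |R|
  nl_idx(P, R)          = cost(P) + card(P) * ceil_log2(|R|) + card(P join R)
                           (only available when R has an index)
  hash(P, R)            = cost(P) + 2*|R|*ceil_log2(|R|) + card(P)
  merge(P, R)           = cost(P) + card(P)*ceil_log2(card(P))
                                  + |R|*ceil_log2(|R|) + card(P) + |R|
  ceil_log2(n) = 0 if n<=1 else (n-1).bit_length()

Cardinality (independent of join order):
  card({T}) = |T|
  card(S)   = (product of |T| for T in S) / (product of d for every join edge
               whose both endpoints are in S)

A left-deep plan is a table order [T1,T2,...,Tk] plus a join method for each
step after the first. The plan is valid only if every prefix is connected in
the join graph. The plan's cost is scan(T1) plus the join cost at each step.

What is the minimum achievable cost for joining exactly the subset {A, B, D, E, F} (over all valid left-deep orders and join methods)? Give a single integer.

Selinger DP over subsets of {A,B,D,E,F}:
  {E}: scan cost=80, card=80
  {F}: scan cost=20, card=20
  {D}: scan cost=100, card=100
  {B}: scan cost=500, card=500
  {A}: scan cost=100, card=100
  {EF}: card=400; try (F,hash)→360, (E,nl_idx)→560, (E,merge)→780, (F,merge)→840, (F,nl_idx)→880, (E,hash)→1160 …(+2); best=360 via (F,hash)
  {DF}: card=500; try (F,hash)→400, (D,nl_idx)→660, (D,merge)→940, (F,merge)→1020, (F,nl_idx)→1100, (D,hash)→1440 …(+2); best=400 via (F,hash)
  {BD}: card=12500; try (D,hash)→2400, (B,merge)→5900, (D,merge)→6300, (B,hash)→9200, (B,nl_idx)→13500, (D,nl_idx)→16500 …(+2); best=2400 via (D,hash)
  {AB}: card=25000; try (A,hash)→2400, (B,merge)→5900, (A,merge)→6300, (B,hash)→9200, (B,nl_idx)→26000, (B,nl)→50100 …(+1); best=2400 via (A,hash)
  {DEF}: card=10000; try (E,hash)→2020, (D,hash)→2160, (D,merge)→5160, (E,merge)→6040, (D,nl_idx)→13160, (E,nl_idx)→13900 …(+2); best=2020 via (E,hash)
  {BDF}: card=62500; try (B,hash)→9900, (B,merge)→10400, (F,hash)→15100, (B,nl_idx)→67400, (F,nl_idx)→127400, (F,merge)→190020 …(+2); best=9900 via (B,hash)
  {ABD}: card=625000; try (A,hash)→16300, (D,hash)→28800, (A,merge)→190700, (D,merge)→403200, (D,nl_idx)→802400, (A,nl)→1252400 …(+1); best=16300 via (A,hash)
  {BDEF}: card=1250000; try (B,hash)→21020, (E,hash)→73520, (B,merge)→157020, (E,merge)→1073040, (B,nl_idx)→1342020, (E,nl_idx)→1697400 …(+2); best=21020 via (B,hash)
  {ABDF}: card=3125000; try (A,hash)→73800, (F,hash)→641500, (A,merge)→1073200, (A,nl)→6259900, (F,nl_idx)→6266300, (F,nl)→12516300 …(+1); best=73800 via (A,hash)
  {ABDEF}: card=62500000; try (A,hash)→1272420, (E,hash)→3199920, (A,merge)→27521820, (E,merge)→71949440, (E,nl_idx)→84448800, (A,nl)→125021020 …(+1); best=1272420 via (A,hash)

1272420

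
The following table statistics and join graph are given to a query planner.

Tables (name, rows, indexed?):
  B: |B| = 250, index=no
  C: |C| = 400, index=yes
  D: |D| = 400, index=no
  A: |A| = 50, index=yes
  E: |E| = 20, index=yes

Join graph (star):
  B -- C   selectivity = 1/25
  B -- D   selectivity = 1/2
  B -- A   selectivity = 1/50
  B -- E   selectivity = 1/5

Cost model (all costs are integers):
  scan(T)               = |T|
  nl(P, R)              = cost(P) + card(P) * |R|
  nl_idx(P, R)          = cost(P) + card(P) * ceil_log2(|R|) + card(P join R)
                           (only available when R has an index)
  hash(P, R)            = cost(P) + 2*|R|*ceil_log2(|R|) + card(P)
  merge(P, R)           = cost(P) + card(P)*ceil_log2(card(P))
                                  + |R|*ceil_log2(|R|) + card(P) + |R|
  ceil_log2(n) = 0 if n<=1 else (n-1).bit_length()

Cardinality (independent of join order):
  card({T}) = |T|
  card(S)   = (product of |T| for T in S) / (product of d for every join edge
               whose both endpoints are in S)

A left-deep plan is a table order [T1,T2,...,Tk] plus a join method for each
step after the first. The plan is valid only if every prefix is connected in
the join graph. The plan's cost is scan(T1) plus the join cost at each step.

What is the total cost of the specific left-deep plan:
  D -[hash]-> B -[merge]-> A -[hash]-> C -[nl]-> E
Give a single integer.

16912350

step 1: scan D: cost=400, card=400
step 2: join B via hash
    card(P join B) = 400*250/(2) = 50000
    cost = 400 + 2*250*8 + 400 = 4800
step 3: join A via merge
    card(P join A) = 50000*50/(50) = 50000
    cost = 4800 + 50000*16 + 50*6 + 50000 + 50 = 855150
step 4: join C via hash
    card(P join C) = 50000*400/(25) = 800000
    cost = 855150 + 2*400*9 + 50000 = 912350
step 5: join E via nl
    card(P join E) = 800000*20/(5) = 3200000
    cost = 912350 + 800000*20 = 16912350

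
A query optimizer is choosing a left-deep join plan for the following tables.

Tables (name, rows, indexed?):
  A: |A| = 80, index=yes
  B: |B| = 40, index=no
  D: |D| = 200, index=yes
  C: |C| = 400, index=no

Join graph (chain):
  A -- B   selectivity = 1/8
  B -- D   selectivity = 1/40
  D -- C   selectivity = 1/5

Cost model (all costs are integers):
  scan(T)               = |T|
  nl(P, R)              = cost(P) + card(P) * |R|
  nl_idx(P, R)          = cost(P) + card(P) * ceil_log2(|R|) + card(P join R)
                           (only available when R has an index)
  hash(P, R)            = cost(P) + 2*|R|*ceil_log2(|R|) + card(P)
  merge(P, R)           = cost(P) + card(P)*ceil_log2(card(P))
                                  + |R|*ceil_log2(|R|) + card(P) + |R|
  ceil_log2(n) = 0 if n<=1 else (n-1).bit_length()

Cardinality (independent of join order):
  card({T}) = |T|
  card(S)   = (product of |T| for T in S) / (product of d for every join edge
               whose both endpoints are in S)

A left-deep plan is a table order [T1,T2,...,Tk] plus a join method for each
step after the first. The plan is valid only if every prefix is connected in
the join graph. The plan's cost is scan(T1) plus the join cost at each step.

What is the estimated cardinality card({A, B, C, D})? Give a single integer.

Tables in S: A(80), B(40), C(400), D(200)
Edges inside S: A-B(d=8), B-D(d=40), D-C(d=5)
numerator = 80 * 40 * 400 * 200 = 256000000
denominator = 8 * 40 * 5 = 1600
card(S) = 256000000 / 1600 = 160000

160000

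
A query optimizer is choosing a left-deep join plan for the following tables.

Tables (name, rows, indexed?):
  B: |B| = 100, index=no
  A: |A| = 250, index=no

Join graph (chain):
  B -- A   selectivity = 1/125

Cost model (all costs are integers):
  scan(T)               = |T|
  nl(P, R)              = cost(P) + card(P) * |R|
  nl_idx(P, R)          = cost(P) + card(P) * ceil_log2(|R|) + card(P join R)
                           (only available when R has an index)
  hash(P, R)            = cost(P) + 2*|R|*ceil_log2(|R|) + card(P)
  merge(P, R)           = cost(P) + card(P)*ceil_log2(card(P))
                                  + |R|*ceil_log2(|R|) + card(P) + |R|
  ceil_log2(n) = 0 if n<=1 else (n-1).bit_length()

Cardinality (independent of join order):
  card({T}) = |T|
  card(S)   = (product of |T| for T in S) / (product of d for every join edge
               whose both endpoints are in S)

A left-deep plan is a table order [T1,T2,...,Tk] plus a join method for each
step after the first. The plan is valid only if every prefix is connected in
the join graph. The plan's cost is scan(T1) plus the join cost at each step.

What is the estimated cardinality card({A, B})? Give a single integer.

200

Tables in S: A(250), B(100)
Edges inside S: B-A(d=125)
numerator = 250 * 100 = 25000
denominator = 125 = 125
card(S) = 25000 / 125 = 200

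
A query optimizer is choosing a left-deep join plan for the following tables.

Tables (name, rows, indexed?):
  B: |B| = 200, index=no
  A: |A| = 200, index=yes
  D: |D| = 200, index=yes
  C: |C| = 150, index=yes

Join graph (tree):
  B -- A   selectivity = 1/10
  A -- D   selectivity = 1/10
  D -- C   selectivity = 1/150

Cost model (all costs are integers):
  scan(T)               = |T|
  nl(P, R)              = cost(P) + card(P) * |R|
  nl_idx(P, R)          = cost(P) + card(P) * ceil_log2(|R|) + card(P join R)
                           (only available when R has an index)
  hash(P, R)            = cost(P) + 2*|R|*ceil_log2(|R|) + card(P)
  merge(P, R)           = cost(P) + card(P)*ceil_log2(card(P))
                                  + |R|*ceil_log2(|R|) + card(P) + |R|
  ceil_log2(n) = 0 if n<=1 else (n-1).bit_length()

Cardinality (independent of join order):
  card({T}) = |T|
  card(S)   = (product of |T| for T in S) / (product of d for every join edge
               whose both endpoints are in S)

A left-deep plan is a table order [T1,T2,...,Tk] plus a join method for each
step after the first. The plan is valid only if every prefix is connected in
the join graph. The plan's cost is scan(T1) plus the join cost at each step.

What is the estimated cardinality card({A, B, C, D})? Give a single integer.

80000

Tables in S: A(200), B(200), C(150), D(200)
Edges inside S: B-A(d=10), A-D(d=10), D-C(d=150)
numerator = 200 * 200 * 150 * 200 = 1200000000
denominator = 10 * 10 * 150 = 15000
card(S) = 1200000000 / 15000 = 80000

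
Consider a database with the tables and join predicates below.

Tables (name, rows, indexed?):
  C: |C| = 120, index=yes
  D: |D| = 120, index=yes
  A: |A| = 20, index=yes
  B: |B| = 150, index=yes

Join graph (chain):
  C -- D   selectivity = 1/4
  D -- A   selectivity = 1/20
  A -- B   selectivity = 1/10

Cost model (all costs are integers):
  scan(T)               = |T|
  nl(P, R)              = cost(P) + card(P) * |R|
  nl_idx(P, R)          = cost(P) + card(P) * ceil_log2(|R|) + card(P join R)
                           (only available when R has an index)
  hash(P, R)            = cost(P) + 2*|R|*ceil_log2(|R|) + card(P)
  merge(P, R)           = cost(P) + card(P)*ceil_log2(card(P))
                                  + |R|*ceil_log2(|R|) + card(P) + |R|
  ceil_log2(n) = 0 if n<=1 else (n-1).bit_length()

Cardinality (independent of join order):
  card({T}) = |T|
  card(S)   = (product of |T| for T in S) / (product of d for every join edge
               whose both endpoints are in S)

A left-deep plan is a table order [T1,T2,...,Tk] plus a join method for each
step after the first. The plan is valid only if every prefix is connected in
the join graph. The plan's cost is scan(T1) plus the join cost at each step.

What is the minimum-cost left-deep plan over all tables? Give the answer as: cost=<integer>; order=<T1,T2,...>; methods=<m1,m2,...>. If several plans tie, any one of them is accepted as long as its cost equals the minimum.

cost=5940; order=A,B,D,C; methods=nl_idx,hash,hash

Selinger DP (subsets sized 1..n):
  {C}: scan cost=120, card=120
  {D}: scan cost=120, card=120
  {A}: scan cost=20, card=20
  {B}: scan cost=150, card=150
  {CD}: card=3600; try (D,hash)→1920, (C,hash)→1920, (D,merge)→2040, (C,merge)→2040, (D,nl_idx)→4560, (C,nl_idx)→4560 …(+2); best=1920 via (D,hash)
  {AD}: card=120; try (D,nl_idx)→280, (A,hash)→440, (A,nl_idx)→840, (D,merge)→1100, (A,merge)→1200, (D,hash)→1720 …(+2); best=280 via (D,nl_idx)
  {AB}: card=300; try (B,nl_idx)→480, (A,hash)→500, (A,nl_idx)→1200, (B,merge)→1490, (A,merge)→1620, (B,hash)→2440 …(+2); best=480 via (B,nl_idx)
  {ACD}: card=3600; try (C,hash)→2080, (C,merge)→2200, (C,nl_idx)→4720, (A,hash)→5720, (C,nl)→14680, (A,nl_idx)→23520 …(+2); best=2080 via (C,hash)
  {ABD}: card=1800; try (D,hash)→2460, (B,merge)→2590, (B,hash)→2800, (B,nl_idx)→3040, (D,nl_idx)→4380, (D,merge)→4440 …(+2); best=2460 via (D,hash)
  {ABCD}: card=54000; try (C,hash)→5940, (B,hash)→8080, (C,merge)→25020, (B,merge)→50230, (C,nl_idx)→69060, (B,nl_idx)→84880 …(+2); best=5940 via (C,hash)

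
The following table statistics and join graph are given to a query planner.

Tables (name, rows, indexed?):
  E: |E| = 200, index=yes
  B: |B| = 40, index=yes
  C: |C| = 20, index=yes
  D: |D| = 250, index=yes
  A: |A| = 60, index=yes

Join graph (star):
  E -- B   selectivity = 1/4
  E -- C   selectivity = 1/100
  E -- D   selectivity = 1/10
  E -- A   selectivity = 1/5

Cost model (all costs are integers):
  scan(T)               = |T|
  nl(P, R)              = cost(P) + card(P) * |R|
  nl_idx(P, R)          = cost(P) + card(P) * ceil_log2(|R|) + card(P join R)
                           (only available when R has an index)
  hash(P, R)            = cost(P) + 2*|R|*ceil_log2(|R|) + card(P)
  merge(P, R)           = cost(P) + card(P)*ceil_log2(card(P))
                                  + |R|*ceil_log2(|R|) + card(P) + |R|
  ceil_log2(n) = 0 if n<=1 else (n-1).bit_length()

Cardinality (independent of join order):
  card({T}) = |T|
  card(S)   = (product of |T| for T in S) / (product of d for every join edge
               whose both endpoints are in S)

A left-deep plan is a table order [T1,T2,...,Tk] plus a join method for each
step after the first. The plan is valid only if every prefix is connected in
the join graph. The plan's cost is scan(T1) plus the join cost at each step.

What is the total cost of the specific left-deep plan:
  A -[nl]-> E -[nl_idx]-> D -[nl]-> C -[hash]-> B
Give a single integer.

step 1: scan A: cost=60, card=60
step 2: join E via nl
    card(P join E) = 60*200/(5) = 2400
    cost = 60 + 60*200 = 12060
step 3: join D via nl_idx
    card(P join D) = 2400*250/(10) = 60000
    cost = 12060 + 2400*8 + 60000 = 91260
step 4: join C via nl
    card(P join C) = 60000*20/(100) = 12000
    cost = 91260 + 60000*20 = 1291260
step 5: join B via hash
    card(P join B) = 12000*40/(4) = 120000
    cost = 1291260 + 2*40*6 + 12000 = 1303740

1303740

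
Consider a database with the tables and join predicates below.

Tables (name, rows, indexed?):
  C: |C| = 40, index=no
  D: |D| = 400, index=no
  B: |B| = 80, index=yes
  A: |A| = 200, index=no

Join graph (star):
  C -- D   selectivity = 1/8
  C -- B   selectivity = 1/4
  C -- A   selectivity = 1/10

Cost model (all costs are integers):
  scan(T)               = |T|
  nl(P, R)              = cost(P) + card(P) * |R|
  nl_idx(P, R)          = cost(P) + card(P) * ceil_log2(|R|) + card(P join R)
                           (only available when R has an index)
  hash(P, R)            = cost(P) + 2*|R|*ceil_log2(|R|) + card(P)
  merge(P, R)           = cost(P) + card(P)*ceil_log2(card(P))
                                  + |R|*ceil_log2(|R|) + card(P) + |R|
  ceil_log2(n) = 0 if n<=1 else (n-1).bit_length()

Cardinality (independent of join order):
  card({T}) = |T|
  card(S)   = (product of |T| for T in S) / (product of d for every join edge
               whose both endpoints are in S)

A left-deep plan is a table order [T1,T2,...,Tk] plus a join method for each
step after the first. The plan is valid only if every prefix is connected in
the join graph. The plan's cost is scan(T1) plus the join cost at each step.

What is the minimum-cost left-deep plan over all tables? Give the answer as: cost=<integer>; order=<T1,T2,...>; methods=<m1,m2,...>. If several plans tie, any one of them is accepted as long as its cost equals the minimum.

Selinger DP (subsets sized 1..n):
  {C}: scan cost=40, card=40
  {D}: scan cost=400, card=400
  {B}: scan cost=80, card=80
  {A}: scan cost=200, card=200
  {CD}: card=2000; try (C,hash)→1280, (D,merge)→4320, (C,merge)→4680, (D,hash)→7280, (D,nl)→16040, (C,nl)→16400; best=1280 via (C,hash)
  {BC}: card=800; try (C,hash)→640, (B,merge)→960, (C,merge)→1000, (B,nl_idx)→1120, (B,hash)→1200, (B,nl)→3240 …(+1); best=640 via (C,hash)
  {AC}: card=800; try (C,hash)→880, (A,merge)→2120, (C,merge)→2280, (A,hash)→3280, (A,nl)→8040, (C,nl)→8200; best=880 via (C,hash)
  {BCD}: card=40000; try (B,hash)→4400, (D,hash)→8640, (D,merge)→13440, (B,merge)→25920, (B,nl_idx)→55280, (B,nl)→161280 …(+1); best=4400 via (B,hash)
  {ACD}: card=40000; try (A,hash)→6480, (D,hash)→8880, (D,merge)→13680, (A,merge)→27080, (D,nl)→320880, (A,nl)→401280; best=6480 via (A,hash)
  {ABC}: card=16000; try (B,hash)→2800, (A,hash)→4640, (B,merge)→10320, (A,merge)→11240, (B,nl_idx)→22480, (B,nl)→64880 …(+1); best=2800 via (B,hash)
  {ABCD}: card=800000; try (D,hash)→26000, (B,hash)→47600, (A,hash)→47600, (D,merge)→246800, (A,merge)→686200, (B,merge)→687120 …(+4); best=26000 via (D,hash)

cost=26000; order=A,C,B,D; methods=hash,hash,hash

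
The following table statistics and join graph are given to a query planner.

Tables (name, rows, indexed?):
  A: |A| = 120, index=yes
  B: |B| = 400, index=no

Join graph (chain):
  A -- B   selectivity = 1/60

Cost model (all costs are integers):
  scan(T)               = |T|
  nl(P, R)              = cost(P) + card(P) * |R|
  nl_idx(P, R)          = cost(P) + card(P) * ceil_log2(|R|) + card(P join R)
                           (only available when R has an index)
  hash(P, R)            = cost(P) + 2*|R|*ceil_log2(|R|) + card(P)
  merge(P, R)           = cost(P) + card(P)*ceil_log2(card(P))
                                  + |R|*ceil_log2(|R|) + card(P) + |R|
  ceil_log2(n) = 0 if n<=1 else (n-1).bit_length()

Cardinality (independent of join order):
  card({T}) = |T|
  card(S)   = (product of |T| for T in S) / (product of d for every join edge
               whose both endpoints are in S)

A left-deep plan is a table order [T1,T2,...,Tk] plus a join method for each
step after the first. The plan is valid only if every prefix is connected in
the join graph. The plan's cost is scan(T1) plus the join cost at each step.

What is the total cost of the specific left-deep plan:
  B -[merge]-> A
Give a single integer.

5360

step 1: scan B: cost=400, card=400
step 2: join A via merge
    card(P join A) = 400*120/(60) = 800
    cost = 400 + 400*9 + 120*7 + 400 + 120 = 5360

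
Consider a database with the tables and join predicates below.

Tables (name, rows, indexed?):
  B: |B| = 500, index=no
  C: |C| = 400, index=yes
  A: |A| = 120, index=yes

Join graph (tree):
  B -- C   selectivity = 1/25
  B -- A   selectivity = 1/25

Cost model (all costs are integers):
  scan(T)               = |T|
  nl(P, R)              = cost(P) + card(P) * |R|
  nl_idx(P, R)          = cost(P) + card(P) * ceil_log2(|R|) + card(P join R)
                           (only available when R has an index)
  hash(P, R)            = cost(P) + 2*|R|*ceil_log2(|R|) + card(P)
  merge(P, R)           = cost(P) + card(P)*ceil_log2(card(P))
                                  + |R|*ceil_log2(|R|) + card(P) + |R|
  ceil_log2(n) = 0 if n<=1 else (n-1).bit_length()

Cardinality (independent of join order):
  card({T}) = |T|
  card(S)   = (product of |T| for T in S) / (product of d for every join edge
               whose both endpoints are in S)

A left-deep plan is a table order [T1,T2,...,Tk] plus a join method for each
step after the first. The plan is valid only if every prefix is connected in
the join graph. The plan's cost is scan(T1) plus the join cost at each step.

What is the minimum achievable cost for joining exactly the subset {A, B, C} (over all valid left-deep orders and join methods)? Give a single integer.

Selinger DP over subsets of {A,B,C}:
  {B}: scan cost=500, card=500
  {C}: scan cost=400, card=400
  {A}: scan cost=120, card=120
  {BC}: card=8000; try (C,hash)→8200, (B,merge)→9400, (C,merge)→9500, (B,hash)→9800, (C,nl_idx)→13000, (B,nl)→200400 …(+1); best=8200 via (C,hash)
  {AB}: card=2400; try (A,hash)→2680, (B,merge)→6080, (A,nl_idx)→6400, (A,merge)→6460, (B,hash)→9240, (B,nl)→60120 …(+1); best=2680 via (A,hash)
  {ABC}: card=38400; try (C,hash)→12280, (A,hash)→17880, (C,merge)→37880, (C,nl_idx)→62680, (A,nl_idx)→102600, (A,merge)→121160 …(+2); best=12280 via (C,hash)

12280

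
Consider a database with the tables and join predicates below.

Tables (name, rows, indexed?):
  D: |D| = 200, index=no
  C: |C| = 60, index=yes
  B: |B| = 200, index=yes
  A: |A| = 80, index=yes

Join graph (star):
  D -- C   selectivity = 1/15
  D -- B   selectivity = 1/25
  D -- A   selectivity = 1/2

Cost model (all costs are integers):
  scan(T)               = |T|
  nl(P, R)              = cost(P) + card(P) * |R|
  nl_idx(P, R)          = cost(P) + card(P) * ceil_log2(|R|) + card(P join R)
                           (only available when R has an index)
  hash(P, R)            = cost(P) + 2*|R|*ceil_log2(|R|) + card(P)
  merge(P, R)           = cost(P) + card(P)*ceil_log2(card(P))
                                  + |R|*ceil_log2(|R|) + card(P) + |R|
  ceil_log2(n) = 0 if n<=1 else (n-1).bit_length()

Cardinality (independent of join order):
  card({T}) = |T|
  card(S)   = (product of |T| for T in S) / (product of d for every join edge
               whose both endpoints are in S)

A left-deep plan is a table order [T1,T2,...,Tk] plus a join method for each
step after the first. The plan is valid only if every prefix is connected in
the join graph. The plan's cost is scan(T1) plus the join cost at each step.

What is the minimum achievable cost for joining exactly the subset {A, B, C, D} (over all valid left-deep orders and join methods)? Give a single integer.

12640

Selinger DP over subsets of {A,B,C,D}:
  {D}: scan cost=200, card=200
  {C}: scan cost=60, card=60
  {B}: scan cost=200, card=200
  {A}: scan cost=80, card=80
  {CD}: card=800; try (C,hash)→1120, (C,nl_idx)→2200, (D,merge)→2280, (C,merge)→2420, (D,hash)→3320, (D,nl)→12060 …(+1); best=1120 via (C,hash)
  {BD}: card=1600; try (B,nl_idx)→3400, (D,hash)→3600, (B,hash)→3600, (D,merge)→3800, (B,merge)→3800, (D,nl)→40200 …(+1); best=3400 via (B,nl_idx)
  {AD}: card=8000; try (A,hash)→1520, (D,merge)→2520, (A,merge)→2640, (D,hash)→3360, (A,nl_idx)→9600, (D,nl)→16080 …(+1); best=1520 via (A,hash)
  {BCD}: card=6400; try (B,hash)→5120, (C,hash)→5720, (B,merge)→11720, (B,nl_idx)→13920, (C,nl_idx)→19400, (C,merge)→23020 …(+2); best=5120 via (B,hash)
  {ACD}: card=32000; try (A,hash)→3040, (C,hash)→10240, (A,merge)→10560, (A,nl_idx)→38720, (A,nl)→65120, (C,nl_idx)→81520 …(+2); best=3040 via (A,hash)
  {ABD}: card=64000; try (A,hash)→6120, (B,hash)→12720, (A,merge)→23240, (A,nl_idx)→78600, (B,merge)→115320, (B,nl_idx)→129520 …(+2); best=6120 via (A,hash)
  {ABCD}: card=256000; try (A,hash)→12640, (B,hash)→38240, (C,hash)→70840, (A,merge)→95360, (A,nl_idx)→305920, (B,nl_idx)→515040 …(+6); best=12640 via (A,hash)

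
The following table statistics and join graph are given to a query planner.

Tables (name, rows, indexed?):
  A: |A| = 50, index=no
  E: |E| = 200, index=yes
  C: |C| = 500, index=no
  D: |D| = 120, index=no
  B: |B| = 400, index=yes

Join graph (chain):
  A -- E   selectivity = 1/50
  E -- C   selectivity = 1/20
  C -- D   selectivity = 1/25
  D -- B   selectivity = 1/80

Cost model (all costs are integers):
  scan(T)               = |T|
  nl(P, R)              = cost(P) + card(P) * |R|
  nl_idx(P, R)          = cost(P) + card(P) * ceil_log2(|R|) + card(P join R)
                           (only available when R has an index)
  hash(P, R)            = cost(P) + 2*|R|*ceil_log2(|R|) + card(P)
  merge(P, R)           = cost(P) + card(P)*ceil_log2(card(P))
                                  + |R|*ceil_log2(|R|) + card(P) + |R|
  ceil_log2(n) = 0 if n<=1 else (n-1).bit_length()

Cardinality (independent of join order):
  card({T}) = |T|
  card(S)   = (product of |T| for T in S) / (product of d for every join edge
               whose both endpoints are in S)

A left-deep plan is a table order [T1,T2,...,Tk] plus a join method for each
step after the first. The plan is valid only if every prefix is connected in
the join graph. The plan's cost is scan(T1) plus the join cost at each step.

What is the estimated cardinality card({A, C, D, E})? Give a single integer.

Tables in S: A(50), C(500), D(120), E(200)
Edges inside S: A-E(d=50), E-C(d=20), C-D(d=25)
numerator = 50 * 500 * 120 * 200 = 600000000
denominator = 50 * 20 * 25 = 25000
card(S) = 600000000 / 25000 = 24000

24000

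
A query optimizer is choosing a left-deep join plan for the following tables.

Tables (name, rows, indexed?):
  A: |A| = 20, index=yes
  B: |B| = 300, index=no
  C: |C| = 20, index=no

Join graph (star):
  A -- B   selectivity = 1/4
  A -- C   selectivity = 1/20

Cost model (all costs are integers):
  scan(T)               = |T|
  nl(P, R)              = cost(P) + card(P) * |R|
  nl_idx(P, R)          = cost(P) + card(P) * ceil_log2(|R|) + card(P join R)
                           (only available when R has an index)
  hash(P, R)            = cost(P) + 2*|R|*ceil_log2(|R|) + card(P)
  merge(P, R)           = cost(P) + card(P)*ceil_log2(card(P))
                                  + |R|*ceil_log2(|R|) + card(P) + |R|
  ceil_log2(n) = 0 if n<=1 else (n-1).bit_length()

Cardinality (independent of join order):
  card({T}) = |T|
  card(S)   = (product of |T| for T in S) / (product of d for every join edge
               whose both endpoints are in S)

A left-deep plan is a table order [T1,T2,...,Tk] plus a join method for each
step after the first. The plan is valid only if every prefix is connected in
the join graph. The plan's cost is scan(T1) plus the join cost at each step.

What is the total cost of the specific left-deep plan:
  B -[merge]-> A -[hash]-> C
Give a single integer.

5120

step 1: scan B: cost=300, card=300
step 2: join A via merge
    card(P join A) = 300*20/(4) = 1500
    cost = 300 + 300*9 + 20*5 + 300 + 20 = 3420
step 3: join C via hash
    card(P join C) = 1500*20/(20) = 1500
    cost = 3420 + 2*20*5 + 1500 = 5120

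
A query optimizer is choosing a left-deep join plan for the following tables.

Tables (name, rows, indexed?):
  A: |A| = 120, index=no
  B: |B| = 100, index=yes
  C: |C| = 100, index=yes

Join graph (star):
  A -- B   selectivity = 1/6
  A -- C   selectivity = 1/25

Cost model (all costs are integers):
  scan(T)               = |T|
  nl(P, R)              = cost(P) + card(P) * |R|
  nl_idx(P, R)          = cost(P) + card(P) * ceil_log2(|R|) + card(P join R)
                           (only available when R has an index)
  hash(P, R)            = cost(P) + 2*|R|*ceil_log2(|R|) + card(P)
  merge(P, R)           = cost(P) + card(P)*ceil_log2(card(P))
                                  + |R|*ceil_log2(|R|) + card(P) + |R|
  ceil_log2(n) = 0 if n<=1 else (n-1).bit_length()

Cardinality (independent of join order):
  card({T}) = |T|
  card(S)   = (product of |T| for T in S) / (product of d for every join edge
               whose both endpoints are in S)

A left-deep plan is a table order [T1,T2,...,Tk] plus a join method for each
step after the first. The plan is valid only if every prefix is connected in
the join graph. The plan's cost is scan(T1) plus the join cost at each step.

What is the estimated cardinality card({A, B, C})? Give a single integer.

8000

Tables in S: A(120), B(100), C(100)
Edges inside S: A-B(d=6), A-C(d=25)
numerator = 120 * 100 * 100 = 1200000
denominator = 6 * 25 = 150
card(S) = 1200000 / 150 = 8000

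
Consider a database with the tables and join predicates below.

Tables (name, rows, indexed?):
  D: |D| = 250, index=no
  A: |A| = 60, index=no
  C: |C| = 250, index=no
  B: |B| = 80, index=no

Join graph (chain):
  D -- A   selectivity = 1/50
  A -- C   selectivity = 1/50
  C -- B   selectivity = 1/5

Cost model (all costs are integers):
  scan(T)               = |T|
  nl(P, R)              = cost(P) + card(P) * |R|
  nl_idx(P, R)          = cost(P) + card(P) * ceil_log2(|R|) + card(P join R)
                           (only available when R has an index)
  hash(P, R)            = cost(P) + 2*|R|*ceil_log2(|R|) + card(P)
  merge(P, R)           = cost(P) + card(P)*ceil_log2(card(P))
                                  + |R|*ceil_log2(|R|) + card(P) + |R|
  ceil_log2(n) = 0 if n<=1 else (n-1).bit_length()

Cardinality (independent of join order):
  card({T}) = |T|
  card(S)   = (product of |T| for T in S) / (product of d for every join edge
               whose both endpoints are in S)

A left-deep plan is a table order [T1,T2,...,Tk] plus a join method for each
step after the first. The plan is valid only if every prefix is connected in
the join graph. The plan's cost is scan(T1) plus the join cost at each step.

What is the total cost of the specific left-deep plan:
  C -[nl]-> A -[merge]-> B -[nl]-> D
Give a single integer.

1218890

step 1: scan C: cost=250, card=250
step 2: join A via nl
    card(P join A) = 250*60/(50) = 300
    cost = 250 + 250*60 = 15250
step 3: join B via merge
    card(P join B) = 300*80/(5) = 4800
    cost = 15250 + 300*9 + 80*7 + 300 + 80 = 18890
step 4: join D via nl
    card(P join D) = 4800*250/(50) = 24000
    cost = 18890 + 4800*250 = 1218890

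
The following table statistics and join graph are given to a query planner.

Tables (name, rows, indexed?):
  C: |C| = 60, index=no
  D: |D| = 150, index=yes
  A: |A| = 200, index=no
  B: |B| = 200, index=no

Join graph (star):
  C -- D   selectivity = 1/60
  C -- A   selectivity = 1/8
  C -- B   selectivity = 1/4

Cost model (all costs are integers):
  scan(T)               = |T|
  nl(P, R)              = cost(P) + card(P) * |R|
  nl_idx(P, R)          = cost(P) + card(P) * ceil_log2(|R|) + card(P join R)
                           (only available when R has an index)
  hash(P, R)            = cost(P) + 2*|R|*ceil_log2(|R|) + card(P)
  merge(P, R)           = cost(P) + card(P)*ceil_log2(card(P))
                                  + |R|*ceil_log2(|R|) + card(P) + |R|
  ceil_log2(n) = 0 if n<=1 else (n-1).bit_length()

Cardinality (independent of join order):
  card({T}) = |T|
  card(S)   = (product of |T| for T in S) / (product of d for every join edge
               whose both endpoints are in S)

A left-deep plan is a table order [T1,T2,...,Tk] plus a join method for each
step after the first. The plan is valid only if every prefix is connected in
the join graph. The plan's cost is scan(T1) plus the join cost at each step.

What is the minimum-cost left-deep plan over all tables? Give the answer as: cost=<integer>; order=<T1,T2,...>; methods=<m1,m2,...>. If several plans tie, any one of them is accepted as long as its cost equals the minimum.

cost=10790; order=C,D,A,B; methods=nl_idx,merge,hash

Selinger DP (subsets sized 1..n):
  {C}: scan cost=60, card=60
  {D}: scan cost=150, card=150
  {A}: scan cost=200, card=200
  {B}: scan cost=200, card=200
  {CD}: card=150; try (D,nl_idx)→690, (C,hash)→1020, (D,merge)→1830, (C,merge)→1920, (D,hash)→2520, (D,nl)→9060 …(+1); best=690 via (D,nl_idx)
  {AC}: card=1500; try (C,hash)→1120, (A,merge)→2280, (C,merge)→2420, (A,hash)→3320, (A,nl)→12060, (C,nl)→12200; best=1120 via (C,hash)
  {BC}: card=3000; try (C,hash)→1120, (B,merge)→2280, (C,merge)→2420, (B,hash)→3320, (B,nl)→12060, (C,nl)→12200; best=1120 via (C,hash)
  {ACD}: card=3750; try (A,merge)→3840, (A,hash)→4040, (D,hash)→5020, (D,nl_idx)→16870, (D,merge)→20470, (A,nl)→30690 …(+1); best=3840 via (A,merge)
  {BCD}: card=7500; try (B,merge)→3840, (B,hash)→4040, (D,hash)→6520, (B,nl)→30690, (D,nl_idx)→32620, (D,merge)→41470 …(+1); best=3840 via (B,merge)
  {ABC}: card=75000; try (B,hash)→5820, (A,hash)→7320, (B,merge)→20920, (A,merge)→41920, (B,nl)→301120, (A,nl)→601120; best=5820 via (B,hash)
  {ABCD}: card=187500; try (B,hash)→10790, (A,hash)→14540, (B,merge)→54390, (D,hash)→83220, (A,merge)→110640, (B,nl)→753840 …(+4); best=10790 via (B,hash)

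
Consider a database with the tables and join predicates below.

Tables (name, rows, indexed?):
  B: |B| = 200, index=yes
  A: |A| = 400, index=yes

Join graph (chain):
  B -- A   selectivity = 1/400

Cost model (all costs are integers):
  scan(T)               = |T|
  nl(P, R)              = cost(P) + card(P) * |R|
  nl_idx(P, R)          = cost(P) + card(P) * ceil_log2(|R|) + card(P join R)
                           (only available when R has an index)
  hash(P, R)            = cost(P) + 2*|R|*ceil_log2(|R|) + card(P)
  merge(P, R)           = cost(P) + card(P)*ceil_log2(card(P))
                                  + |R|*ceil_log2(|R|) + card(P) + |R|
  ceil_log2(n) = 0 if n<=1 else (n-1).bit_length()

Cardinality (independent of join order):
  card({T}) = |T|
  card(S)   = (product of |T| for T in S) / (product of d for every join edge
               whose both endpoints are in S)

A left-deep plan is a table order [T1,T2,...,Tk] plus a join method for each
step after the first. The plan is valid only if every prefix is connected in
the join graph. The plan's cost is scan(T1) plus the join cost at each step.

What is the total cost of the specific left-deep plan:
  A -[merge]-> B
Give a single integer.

6200

step 1: scan A: cost=400, card=400
step 2: join B via merge
    card(P join B) = 400*200/(400) = 200
    cost = 400 + 400*9 + 200*8 + 400 + 200 = 6200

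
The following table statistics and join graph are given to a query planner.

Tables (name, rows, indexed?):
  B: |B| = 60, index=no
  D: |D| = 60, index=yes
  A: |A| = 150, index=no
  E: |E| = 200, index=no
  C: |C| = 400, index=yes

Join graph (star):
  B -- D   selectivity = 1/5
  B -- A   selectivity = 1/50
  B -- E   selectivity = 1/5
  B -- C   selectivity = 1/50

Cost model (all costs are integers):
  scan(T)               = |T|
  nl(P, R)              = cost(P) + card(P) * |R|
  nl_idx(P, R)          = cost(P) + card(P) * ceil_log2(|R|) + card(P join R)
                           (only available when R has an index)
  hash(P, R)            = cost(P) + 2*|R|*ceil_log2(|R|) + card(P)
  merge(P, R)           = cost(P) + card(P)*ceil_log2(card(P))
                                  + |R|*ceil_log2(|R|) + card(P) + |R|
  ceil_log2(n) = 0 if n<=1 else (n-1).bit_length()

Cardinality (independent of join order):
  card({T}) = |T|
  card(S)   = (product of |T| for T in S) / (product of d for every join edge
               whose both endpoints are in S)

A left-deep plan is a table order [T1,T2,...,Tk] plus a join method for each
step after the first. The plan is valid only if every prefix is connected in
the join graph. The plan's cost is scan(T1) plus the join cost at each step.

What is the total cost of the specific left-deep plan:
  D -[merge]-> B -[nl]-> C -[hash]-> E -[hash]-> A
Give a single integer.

step 1: scan D: cost=60, card=60
step 2: join B via merge
    card(P join B) = 60*60/(5) = 720
    cost = 60 + 60*6 + 60*6 + 60 + 60 = 900
step 3: join C via nl
    card(P join C) = 720*400/(50) = 5760
    cost = 900 + 720*400 = 288900
step 4: join E via hash
    card(P join E) = 5760*200/(5) = 230400
    cost = 288900 + 2*200*8 + 5760 = 297860
step 5: join A via hash
    card(P join A) = 230400*150/(50) = 691200
    cost = 297860 + 2*150*8 + 230400 = 530660

530660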